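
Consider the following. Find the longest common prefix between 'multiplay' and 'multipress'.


Compare from the start: 6 characters match: 'multip'. Mismatch at position 7: 'l' vs 'r'.

multip


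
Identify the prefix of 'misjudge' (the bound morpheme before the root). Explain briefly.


The word 'misjudge' = 'mis' (prefix) + 'judge' (root). The prefix is 'mis'.

mis


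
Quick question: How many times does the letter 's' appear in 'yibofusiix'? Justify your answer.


Letter 's' in 'yibofusiix': found at position(s) 7 = 1 occurrence(s).

1


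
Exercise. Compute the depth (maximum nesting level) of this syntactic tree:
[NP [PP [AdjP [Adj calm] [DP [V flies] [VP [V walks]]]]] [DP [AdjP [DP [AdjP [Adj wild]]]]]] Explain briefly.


Count bracket nesting levels:
'[' at pos 0: depth = 1
'[' at pos 4: depth = 2
'[' at pos 8: depth = 3
'[' at pos 14: depth = 4
'[' at pos 25: depth = 4
'[' at pos 29: depth = 5
'[' at pos 39: depth = 5
'[' at pos 43: depth = 6
'[' at pos 57: depth = 2
'[' at pos 61: depth = 3
'[' at pos 67: depth = 4
'[' at pos 71: depth = 5
'[' at pos 77: depth = 6
Maximum depth reached: 6

6


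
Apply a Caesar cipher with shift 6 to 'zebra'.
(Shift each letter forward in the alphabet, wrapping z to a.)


Shift each letter by 6: z -> f, e -> k, b -> h, r -> x, a -> g. Result: 'fkhxg'.

fkhxg


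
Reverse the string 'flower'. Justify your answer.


Reverse 'flower' character by character: 'rewolf'.

rewolf


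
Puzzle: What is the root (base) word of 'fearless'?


Remove suffix '-less' from 'fearless' to get root 'fear'.

fear


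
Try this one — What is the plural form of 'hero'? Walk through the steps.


Apply rule: Add -es (consonant + o). 'hero' becomes 'heroes'.

heroes


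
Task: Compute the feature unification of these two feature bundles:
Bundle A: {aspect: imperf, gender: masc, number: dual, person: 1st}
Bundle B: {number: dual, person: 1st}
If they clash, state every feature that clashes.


Compare features:
aspect: A=imperf vs B=_ -> unified: imperf
gender: A=masc vs B=_ -> unified: masc
number: A=dual vs B=dual -> unified: dual
person: A=1st vs B=1st -> unified: 1st
No clashes found.

Unified: {aspect: imperf, gender: masc, number: dual, person: 1st}


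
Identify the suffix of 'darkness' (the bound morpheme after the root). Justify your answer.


The word 'darkness' = 'dark' (root) + '-ness' (suffix). The suffix is '-ness'.

ness


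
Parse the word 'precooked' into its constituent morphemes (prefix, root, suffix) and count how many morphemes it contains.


Step 1: Identify prefix: 'pre' (meaning: before)
Step 2: Identify root: 'cook'
Step 3: Identify suffix(es): 'ed'
Decomposition: pre- (prefix: before) + cook (root) + -ed (suffix: past)
Total morphemes: 3

3 morphemes (pre- (prefix: before) + cook (root) + -ed (suffix: past))


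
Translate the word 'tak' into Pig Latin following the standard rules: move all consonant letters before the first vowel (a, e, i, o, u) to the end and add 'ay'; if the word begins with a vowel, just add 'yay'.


'tak': move consonant cluster 't' to end and add 'ay': 'aktay'.

aktay


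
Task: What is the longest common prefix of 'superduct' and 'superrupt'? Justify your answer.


Compare from the start: 5 characters match: 'super'. Mismatch at position 6: 'd' vs 'r'.

super


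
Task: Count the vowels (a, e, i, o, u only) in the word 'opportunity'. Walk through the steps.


Vowels in 'opportunity': o, o, u, i = 4 vowels.

4


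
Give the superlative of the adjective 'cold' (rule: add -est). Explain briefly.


Apply superlative formation (add -est): 'cold' -> 'coldest'.

coldest


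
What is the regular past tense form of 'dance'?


Apply rule: Add -d (word ends in -e). 'dance' becomes 'danced'.

danced


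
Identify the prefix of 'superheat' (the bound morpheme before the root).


The word 'superheat' = 'super' (prefix) + 'heat' (root). The prefix is 'super'.

super


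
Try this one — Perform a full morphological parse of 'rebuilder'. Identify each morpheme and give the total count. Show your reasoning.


Step 1: Identify prefix: 're' (meaning: again)
Step 2: Identify root: 'build'
Step 3: Identify suffix(es): 'er'
Decomposition: re- (prefix: again) + build (root) + -er (suffix: one who)
Total morphemes: 3

3 morphemes (re- (prefix: again) + build (root) + -er (suffix: one who))


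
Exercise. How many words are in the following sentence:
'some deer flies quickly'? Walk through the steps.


Split into words: some | deer | flies | quickly = 4 words.

4


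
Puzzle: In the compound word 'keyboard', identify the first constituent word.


Split 'keyboard' into 'key' + 'board'. The first part is 'key'.

key


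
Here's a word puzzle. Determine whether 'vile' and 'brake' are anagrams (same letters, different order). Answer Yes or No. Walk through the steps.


Sorted letters of 'vile': 'eilv'
Sorted letters of 'brake': 'abekr'
They do not match.

No


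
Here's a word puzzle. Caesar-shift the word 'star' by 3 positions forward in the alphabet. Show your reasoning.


Shift each letter by 3: s -> v, t -> w, a -> d, r -> u. Result: 'vwdu'.

vwdu


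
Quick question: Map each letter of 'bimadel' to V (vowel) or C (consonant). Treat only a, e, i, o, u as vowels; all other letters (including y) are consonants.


Letter mapping: b = C, i = V, m = C, a = V, d = C, e = V, l = C.

CVCVCVC


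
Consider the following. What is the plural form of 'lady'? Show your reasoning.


Apply rule: Change -y to -ies (consonant + y). 'lady' becomes 'ladies'.

ladies


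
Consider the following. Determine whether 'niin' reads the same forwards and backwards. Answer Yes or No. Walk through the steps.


Forward: 'niin'
Reversed: 'niin'
They are identical.

Yes


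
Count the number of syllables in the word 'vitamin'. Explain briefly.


Break 'vitamin' into syllables: vi-ta-min -> vi | ta | min = 3 syllables

3 syllables


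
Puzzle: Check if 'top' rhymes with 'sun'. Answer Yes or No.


Rime (stressed vowel + following sounds) of 'top': -op = /ɒp/
Rime of 'sun': -un = /ʌn/
/ɒp/ and /ʌn/ are different ending sounds, so the words do not rhyme.

No


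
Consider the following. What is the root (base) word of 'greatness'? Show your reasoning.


Remove suffix '-ness' from 'greatness' to get root 'great'.

great


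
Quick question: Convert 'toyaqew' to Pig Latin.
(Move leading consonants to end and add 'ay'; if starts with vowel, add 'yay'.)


'toyaqew': move consonant cluster 't' to end and add 'ay': 'oyaqewtay'.

oyaqewtay


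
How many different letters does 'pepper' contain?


Unique letters in 'pepper': {e, p, r} = 3 distinct letters.

3


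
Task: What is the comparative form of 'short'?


Apply comparative formation (add -er): 'short' -> 'shorter'.

shorter


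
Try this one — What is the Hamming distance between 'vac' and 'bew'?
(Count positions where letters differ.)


Alignment:
Position 1: 'v' vs 'b' = DIFFER
Position 2: 'a' vs 'e' = DIFFER
Position 3: 'c' vs 'w' = DIFFER
Total differences: 3

3


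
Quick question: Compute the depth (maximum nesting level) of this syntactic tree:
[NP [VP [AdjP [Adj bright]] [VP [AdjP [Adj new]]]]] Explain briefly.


Count bracket nesting levels:
'[' at pos 0: depth = 1
'[' at pos 4: depth = 2
'[' at pos 8: depth = 3
'[' at pos 14: depth = 4
'[' at pos 28: depth = 3
'[' at pos 32: depth = 4
'[' at pos 38: depth = 5
Maximum depth reached: 5

5


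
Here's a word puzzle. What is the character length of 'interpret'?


Spell out 'interpret' and number each letter: i(1), n(2), t(3), e(4), r(5), p(6), r(7), e(8), t(9). Total: 9 letters.

9


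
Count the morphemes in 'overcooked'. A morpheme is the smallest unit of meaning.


Decomposition: over- (prefix) + cook (root) + -ed (suffix) = 3 morpheme(s)

3 morphemes


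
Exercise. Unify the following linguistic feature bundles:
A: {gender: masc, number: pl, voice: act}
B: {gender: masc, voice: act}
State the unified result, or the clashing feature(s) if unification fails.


Compare features:
gender: A=masc vs B=masc -> unified: masc
number: A=pl vs B=_ -> unified: pl
voice: A=act vs B=act -> unified: act
No clashes found.

Unified: {gender: masc, number: pl, voice: act}


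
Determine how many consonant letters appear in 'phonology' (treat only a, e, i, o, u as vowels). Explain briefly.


Consonants in 'phonology': p, h, n, l, g, y = 6 consonants.

6


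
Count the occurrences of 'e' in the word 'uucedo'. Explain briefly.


Letter 'e' in 'uucedo': found at position(s) 4 = 1 occurrence(s).

1


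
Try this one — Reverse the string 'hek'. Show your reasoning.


Reverse 'hek' character by character: 'keh'.

keh


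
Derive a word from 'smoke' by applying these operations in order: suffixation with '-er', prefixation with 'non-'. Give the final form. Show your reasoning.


Step 1: Add suffix '-er' to 'smoke' = 'smoker'
Step 2: Add prefix 'non-' to 'smoker' = 'nonsmoker'

nonsmoker


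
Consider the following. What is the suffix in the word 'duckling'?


The word 'duckling' = 'duck' (root) + '-ling' (suffix). The suffix is '-ling'.

ling


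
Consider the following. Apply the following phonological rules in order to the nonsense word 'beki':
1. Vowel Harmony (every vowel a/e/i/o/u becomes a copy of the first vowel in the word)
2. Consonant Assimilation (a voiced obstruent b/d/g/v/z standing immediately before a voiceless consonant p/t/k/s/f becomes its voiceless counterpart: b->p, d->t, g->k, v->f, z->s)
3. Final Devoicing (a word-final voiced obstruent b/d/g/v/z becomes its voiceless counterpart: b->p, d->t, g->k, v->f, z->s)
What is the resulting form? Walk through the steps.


Starting form: 'beki'
Rule 1: Vowel Harmony: all vowels become 'e' (matching first vowel). 'beki' -> 'beke'
Rule 2: Consonant Assimilation: no voiced obstruent (b/d/g/v/z) stands immediately before a voiceless consonant (p/t/k/s/f). No change.
Rule 3: Final Devoicing: the word ends in the vowel 'e', not a consonant. No change.
Final form: 'beke'

beke


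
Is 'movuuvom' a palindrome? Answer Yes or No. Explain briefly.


Forward: 'movuuvom'
Reversed: 'movuuvom'
They are identical.

Yes


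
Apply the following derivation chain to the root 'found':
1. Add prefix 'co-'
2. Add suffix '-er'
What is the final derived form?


Step 1: Add prefix 'co-' to 'found' = 'cofound'
Step 2: Add suffix '-er' to 'cofound' = 'cofounder'

cofounder


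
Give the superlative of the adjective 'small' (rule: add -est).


Apply superlative formation (add -est): 'small' -> 'smallest'.

smallest


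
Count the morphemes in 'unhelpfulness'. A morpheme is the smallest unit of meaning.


Decomposition: un- (prefix) + help (root) + -ful (suffix) + -ness (suffix) = 4 morpheme(s)

4 morphemes


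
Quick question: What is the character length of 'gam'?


Spell out 'gam' and number each letter: g(1), a(2), m(3). Total: 3 letters.

3


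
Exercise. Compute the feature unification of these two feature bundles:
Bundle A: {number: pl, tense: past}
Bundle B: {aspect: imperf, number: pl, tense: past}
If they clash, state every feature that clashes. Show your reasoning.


Compare features:
aspect: A=_ vs B=imperf -> unified: imperf
number: A=pl vs B=pl -> unified: pl
tense: A=past vs B=past -> unified: past
No clashes found.

Unified: {aspect: imperf, number: pl, tense: past}


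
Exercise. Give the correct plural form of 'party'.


Apply rule: Change -y to -ies (consonant + y). 'party' becomes 'parties'.

parties


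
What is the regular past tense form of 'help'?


Apply rule: Add -ed. 'help' becomes 'helped'.

helped


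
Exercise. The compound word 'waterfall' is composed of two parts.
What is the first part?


Split 'waterfall' into 'water' + 'fall'. The first part is 'water'.

water


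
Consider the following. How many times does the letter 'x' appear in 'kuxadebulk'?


Letter 'x' in 'kuxadebulk': found at position(s) 3 = 1 occurrence(s).

1


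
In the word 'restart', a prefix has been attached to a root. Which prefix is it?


The word 'restart' = 're' (prefix) + 'start' (root). The prefix is 're'.

re


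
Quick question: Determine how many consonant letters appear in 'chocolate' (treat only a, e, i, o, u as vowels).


Consonants in 'chocolate': c, h, c, l, t = 5 consonants.

5


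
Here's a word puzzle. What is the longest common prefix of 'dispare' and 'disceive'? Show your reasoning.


Compare from the start: 3 characters match: 'dis'. Mismatch at position 4: 'p' vs 'c'.

dis


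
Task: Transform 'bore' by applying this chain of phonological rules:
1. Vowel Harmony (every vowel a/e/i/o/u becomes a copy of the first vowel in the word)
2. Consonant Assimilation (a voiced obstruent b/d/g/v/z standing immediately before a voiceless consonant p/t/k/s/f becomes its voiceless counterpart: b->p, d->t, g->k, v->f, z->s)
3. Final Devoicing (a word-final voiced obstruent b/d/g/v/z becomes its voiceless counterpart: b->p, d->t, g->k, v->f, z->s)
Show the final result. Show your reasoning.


Starting form: 'bore'
Rule 1: Vowel Harmony: all vowels become 'o' (matching first vowel). 'bore' -> 'boro'
Rule 2: Consonant Assimilation: no voiced obstruent (b/d/g/v/z) stands immediately before a voiceless consonant (p/t/k/s/f). No change.
Rule 3: Final Devoicing: the word ends in the vowel 'o', not a consonant. No change.
Final form: 'boro'

boro


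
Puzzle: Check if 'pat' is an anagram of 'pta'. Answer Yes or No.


Sorted letters of 'pat': 'apt'
Sorted letters of 'pta': 'apt'
They match.

Yes


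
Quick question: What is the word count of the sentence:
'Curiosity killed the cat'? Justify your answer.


Split into words: Curiosity | killed | the | cat = 4 words.

4


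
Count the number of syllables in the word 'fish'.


Break 'fish' into syllables: fish -> fish = 1 syllable

1 syllable


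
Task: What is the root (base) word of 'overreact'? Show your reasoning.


Remove prefix 'over' from 'overreact' to get root 'react'.

react


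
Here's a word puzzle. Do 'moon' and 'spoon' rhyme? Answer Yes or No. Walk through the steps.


Rime (stressed vowel + following sounds) of 'moon': -oon = /uːn/
Rime of 'spoon': -oon = /uːn/
/uːn/ and /uːn/ are the same ending sound, so the words rhyme.

Yes


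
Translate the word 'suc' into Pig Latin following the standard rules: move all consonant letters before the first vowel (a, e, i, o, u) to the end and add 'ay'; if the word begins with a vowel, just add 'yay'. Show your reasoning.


'suc': move consonant cluster 's' to end and add 'ay': 'ucsay'.

ucsay


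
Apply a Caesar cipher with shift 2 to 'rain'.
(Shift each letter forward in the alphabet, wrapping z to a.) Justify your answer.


Shift each letter by 2: r -> t, a -> c, i -> k, n -> p. Result: 'tckp'.

tckp


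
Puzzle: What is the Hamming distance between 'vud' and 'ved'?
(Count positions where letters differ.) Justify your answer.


Alignment:
Position 1: 'v' vs 'v' = match
Position 2: 'u' vs 'e' = DIFFER
Position 3: 'd' vs 'd' = match
Total differences: 1

1


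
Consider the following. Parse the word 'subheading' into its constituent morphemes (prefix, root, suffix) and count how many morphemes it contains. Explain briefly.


Step 1: Identify prefix: 'sub' (meaning: below)
Step 2: Identify root: 'head'
Step 3: Identify suffix(es): 'ing'
Decomposition: sub- (prefix: below) + head (root) + -ing (suffix: ongoing/result)
Total morphemes: 3

3 morphemes (sub- (prefix: below) + head (root) + -ing (suffix: ongoing/result))


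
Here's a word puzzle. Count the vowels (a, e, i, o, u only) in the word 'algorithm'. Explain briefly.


Vowels in 'algorithm': a, o, i = 3 vowels.

3


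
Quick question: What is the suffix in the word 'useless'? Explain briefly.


The word 'useless' = 'use' (root) + '-less' (suffix). The suffix is '-less'.

less


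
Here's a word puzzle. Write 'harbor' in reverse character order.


Reverse 'harbor' character by character: 'robrah'.

robrah


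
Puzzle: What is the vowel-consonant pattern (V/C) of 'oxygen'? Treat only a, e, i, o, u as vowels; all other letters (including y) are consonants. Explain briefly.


Letter mapping: o = V, x = C, y = C, g = C, e = V, n = C.

VCCCVC


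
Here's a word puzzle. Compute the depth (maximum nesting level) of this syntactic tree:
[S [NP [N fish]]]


Count bracket nesting levels:
'[' at pos 0: depth = 1
'[' at pos 3: depth = 2
'[' at pos 7: depth = 3
Maximum depth reached: 3

3


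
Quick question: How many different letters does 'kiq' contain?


Unique letters in 'kiq': {i, k, q} = 3 distinct letters.

3


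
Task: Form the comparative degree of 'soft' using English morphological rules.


Apply comparative formation (add -er): 'soft' -> 'softer'.

softer


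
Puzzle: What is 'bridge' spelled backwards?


Reverse 'bridge' character by character: 'egdirb'.

egdirb


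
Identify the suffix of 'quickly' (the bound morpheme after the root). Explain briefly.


The word 'quickly' = 'quick' (root) + '-ly' (suffix). The suffix is '-ly'.

ly


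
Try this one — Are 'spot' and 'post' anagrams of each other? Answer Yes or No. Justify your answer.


Sorted letters of 'spot': 'opst'
Sorted letters of 'post': 'opst'
They match.

Yes


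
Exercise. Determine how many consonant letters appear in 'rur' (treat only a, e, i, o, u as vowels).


Consonants in 'rur': r, r = 2 consonants.

2


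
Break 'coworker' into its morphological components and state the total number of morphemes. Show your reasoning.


Step 1: Identify prefix: 'co' (meaning: together)
Step 2: Identify root: 'work'
Step 3: Identify suffix(es): 'er'
Decomposition: co- (prefix: together) + work (root) + -er (suffix: one who)
Total morphemes: 3

3 morphemes (co- (prefix: together) + work (root) + -er (suffix: one who))


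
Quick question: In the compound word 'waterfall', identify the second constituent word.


Split 'waterfall' into 'water' + 'fall'. The second part is 'fall'.

fall


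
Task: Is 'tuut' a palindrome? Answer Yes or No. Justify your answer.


Forward: 'tuut'
Reversed: 'tuut'
They are identical.

Yes


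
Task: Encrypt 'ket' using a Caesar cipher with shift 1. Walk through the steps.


Shift each letter by 1: k -> l, e -> f, t -> u. Result: 'lfu'.

lfu


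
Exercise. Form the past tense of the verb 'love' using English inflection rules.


Apply rule: Add -d (word ends in -e). 'love' becomes 'loved'.

loved


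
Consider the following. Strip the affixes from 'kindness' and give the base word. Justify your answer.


Remove suffix '-ness' from 'kindness' to get root 'kind'.

kind


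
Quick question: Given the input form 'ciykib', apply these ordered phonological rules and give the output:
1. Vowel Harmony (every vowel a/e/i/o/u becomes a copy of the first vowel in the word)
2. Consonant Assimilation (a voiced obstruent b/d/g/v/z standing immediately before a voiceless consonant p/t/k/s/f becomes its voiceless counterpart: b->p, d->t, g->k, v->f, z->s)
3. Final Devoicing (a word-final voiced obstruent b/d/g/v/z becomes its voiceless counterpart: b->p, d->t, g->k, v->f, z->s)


Starting form: 'ciykib'
Rule 1: Vowel Harmony: all vowels already match. No change.
Rule 2: Consonant Assimilation: no voiced obstruent (b/d/g/v/z) stands immediately before a voiceless consonant (p/t/k/s/f). No change.
Rule 3: Final Devoicing: word-final voiced obstruent 'b' becomes voiceless 'p'. 'ciykib' -> 'ciykip'
Final form: 'ciykip'

ciykip


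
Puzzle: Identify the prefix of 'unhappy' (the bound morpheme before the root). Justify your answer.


The word 'unhappy' = 'un' (prefix) + 'happy' (root). The prefix is 'un'.

un


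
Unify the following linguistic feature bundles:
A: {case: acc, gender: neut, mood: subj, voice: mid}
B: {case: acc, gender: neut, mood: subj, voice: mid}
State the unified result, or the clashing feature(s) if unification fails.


Compare features:
case: A=acc vs B=acc -> unified: acc
gender: A=neut vs B=neut -> unified: neut
mood: A=subj vs B=subj -> unified: subj
voice: A=mid vs B=mid -> unified: mid
No clashes found.

Unified: {case: acc, gender: neut, mood: subj, voice: mid}


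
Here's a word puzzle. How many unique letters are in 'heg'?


Unique letters in 'heg': {e, g, h} = 3 distinct letters.

3


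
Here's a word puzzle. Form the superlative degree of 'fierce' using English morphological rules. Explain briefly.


Apply superlative formation (ends in e: add -st): 'fierce' -> 'fiercest'.

fiercest


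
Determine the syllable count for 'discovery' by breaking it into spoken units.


Break 'discovery' into syllables: dis-cov-er-y -> dis | cov | er | y = 4 syllables

4 syllables


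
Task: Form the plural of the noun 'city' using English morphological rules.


Apply rule: Change -y to -ies (consonant + y). 'city' becomes 'cities'.

cities


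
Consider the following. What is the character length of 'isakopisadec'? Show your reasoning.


Spell out 'isakopisadec' and number each letter: i(1), s(2), a(3), k(4), o(5), p(6), i(7), s(8), a(9), d(10), e(11), c(12). Total: 12 letters.

12


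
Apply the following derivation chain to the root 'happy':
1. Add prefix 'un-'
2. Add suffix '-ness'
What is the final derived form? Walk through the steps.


Step 1: Add prefix 'un-' to 'happy' = 'unhappy'
Step 2: Add suffix '-ness' to 'unhappy' = 'unhappiness'

unhappiness


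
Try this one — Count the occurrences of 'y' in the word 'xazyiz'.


Letter 'y' in 'xazyiz': found at position(s) 4 = 1 occurrence(s).

1


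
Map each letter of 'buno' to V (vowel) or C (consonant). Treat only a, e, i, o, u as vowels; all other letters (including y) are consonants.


Letter mapping: b = C, u = V, n = C, o = V.

CVCV


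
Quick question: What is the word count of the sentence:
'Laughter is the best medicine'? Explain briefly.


Split into words: Laughter | is | the | best | medicine = 5 words.

5


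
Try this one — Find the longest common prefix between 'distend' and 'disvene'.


Compare from the start: 3 characters match: 'dis'. Mismatch at position 4: 't' vs 'v'.

dis


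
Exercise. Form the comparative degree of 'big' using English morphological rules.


Apply comparative formation (double final consonant, add -er): 'big' -> 'bigger'.

bigger


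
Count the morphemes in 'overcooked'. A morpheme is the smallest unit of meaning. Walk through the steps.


Decomposition: over- (prefix) + cook (root) + -ed (suffix) = 3 morpheme(s)

3 morphemes


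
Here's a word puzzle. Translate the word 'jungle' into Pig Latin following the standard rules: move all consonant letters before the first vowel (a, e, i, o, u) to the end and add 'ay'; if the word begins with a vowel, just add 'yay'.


'jungle': move consonant cluster 'j' to end and add 'ay': 'unglejay'.

unglejay


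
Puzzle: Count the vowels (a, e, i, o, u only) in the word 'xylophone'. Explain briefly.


Vowels in 'xylophone': o, o, e = 3 vowels.

3


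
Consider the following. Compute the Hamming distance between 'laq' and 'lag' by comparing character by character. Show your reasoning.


Alignment:
Position 1: 'l' vs 'l' = match
Position 2: 'a' vs 'a' = match
Position 3: 'q' vs 'g' = DIFFER
Total differences: 1

1


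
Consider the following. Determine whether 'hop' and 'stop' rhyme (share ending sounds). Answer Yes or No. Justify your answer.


Rime (stressed vowel + following sounds) of 'hop': -op = /ɒp/
Rime of 'stop': -op = /ɒp/
/ɒp/ and /ɒp/ are the same ending sound, so the words rhyme.

Yes


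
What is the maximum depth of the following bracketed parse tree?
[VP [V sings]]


Count bracket nesting levels:
'[' at pos 0: depth = 1
'[' at pos 4: depth = 2
Maximum depth reached: 2

2


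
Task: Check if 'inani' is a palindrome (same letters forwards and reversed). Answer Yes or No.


Forward: 'inani'
Reversed: 'inani'
They are identical.

Yes


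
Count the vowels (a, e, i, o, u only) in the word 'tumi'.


Vowels in 'tumi': u, i = 2 vowels.

2


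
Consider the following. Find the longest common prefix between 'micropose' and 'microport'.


Compare from the start: 7 characters match: 'micropo'. Mismatch at position 8: 's' vs 'r'.

micropo


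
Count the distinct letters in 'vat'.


Unique letters in 'vat': {a, t, v} = 3 distinct letters.

3


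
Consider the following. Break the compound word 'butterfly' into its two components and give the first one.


Split 'butterfly' into 'butter' + 'fly'. The first part is 'butter'.

butter


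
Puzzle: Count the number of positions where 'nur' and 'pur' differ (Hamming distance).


Alignment:
Position 1: 'n' vs 'p' = DIFFER
Position 2: 'u' vs 'u' = match
Position 3: 'r' vs 'r' = match
Total differences: 1

1


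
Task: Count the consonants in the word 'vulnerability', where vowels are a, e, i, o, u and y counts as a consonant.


Consonants in 'vulnerability': v, l, n, r, b, l, t, y = 8 consonants.

8


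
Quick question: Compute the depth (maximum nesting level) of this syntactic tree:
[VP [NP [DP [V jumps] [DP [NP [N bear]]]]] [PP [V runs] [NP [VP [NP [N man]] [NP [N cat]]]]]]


Count bracket nesting levels:
'[' at pos 0: depth = 1
'[' at pos 4: depth = 2
'[' at pos 8: depth = 3
'[' at pos 12: depth = 4
'[' at pos 22: depth = 4
'[' at pos 26: depth = 5
'[' at pos 30: depth = 6
'[' at pos 43: depth = 2
'[' at pos 47: depth = 3
'[' at pos 56: depth = 3
'[' at pos 60: depth = 4
'[' at pos 64: depth = 5
'[' at pos 68: depth = 6
'[' at pos 77: depth = 5
'[' at pos 81: depth = 6
Maximum depth reached: 6

6


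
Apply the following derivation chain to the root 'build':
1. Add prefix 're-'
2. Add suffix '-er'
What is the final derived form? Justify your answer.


Step 1: Add prefix 're-' to 'build' = 'rebuild'
Step 2: Add suffix '-er' to 'rebuild' = 'rebuilder'

rebuilder


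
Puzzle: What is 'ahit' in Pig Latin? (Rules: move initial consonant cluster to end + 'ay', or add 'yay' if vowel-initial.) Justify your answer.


'ahit' starts with a vowel, so add 'yay': 'ahityay'.

ahityay


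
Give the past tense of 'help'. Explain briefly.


Apply rule: Add -ed. 'help' becomes 'helped'.

helped


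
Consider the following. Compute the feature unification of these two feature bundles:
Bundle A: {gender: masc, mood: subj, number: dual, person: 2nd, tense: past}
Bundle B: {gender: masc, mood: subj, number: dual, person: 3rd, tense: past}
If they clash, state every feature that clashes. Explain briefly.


Compare features:
gender: A=masc vs B=masc -> unified: masc
mood: A=subj vs B=subj -> unified: subj
number: A=dual vs B=dual -> unified: dual
person: A=2nd vs B=3rd -> CLASH
tense: A=past vs B=past -> unified: past
Clash detected on feature 'person' (2nd vs 3rd); unification fails.

CLASH on 'person' (2nd vs 3rd)


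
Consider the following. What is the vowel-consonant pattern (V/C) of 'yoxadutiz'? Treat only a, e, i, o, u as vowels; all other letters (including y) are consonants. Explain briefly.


Letter mapping: y = C, o = V, x = C, a = V, d = C, u = V, t = C, i = V, z = C.

CVCVCVCVC


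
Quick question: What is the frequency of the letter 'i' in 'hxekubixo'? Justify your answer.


Letter 'i' in 'hxekubixo': found at position(s) 7 = 1 occurrence(s).

1


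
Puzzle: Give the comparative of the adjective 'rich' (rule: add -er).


Apply comparative formation (add -er): 'rich' -> 'richer'.

richer


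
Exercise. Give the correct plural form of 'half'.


Apply rule: Change -f to -ves. 'half' becomes 'halves'.

halves


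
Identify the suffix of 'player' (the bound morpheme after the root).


The word 'player' = 'play' (root) + '-er' (suffix). The suffix is '-er'.

er


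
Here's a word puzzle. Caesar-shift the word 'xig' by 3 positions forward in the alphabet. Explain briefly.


Shift each letter by 3: x -> a, i -> l, g -> j. Result: 'alj'.

alj


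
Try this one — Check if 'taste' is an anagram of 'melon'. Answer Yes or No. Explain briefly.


Sorted letters of 'taste': 'aestt'
Sorted letters of 'melon': 'elmno'
They do not match.

No


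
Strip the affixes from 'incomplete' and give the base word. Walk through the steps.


Remove prefix 'in' from 'incomplete' to get root 'complete'.

complete


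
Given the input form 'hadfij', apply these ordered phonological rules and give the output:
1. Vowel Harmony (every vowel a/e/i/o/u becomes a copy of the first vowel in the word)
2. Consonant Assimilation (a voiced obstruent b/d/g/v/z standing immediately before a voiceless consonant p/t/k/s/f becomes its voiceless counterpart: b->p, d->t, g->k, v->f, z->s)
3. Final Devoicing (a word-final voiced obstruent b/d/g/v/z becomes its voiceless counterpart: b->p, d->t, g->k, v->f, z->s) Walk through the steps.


Starting form: 'hadfij'
Rule 1: Vowel Harmony: all vowels become 'a' (matching first vowel). 'hadfij' -> 'hadfaj'
Rule 2: Consonant Assimilation: voiced obstruent before voiceless consonant becomes voiceless ('df' -> 'tf'). 'hadfaj' -> 'hatfaj'
Rule 3: Final Devoicing: final consonant 'j' is not one of the voiced obstruents b/d/g/v/z. No change.
Final form: 'hatfaj'

hatfaj


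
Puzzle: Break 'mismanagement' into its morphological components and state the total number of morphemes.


Step 1: Identify prefix: 'mis' (meaning: wrongly)
Step 2: Identify root: 'manage'
Step 3: Identify suffix(es): 'ment'
Decomposition: mis- (prefix: wrongly) + manage (root) + -ment (suffix: action/result)
Total morphemes: 3

3 morphemes (mis- (prefix: wrongly) + manage (root) + -ment (suffix: action/result))


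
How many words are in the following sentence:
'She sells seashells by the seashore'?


Split into words: She | sells | seashells | by | the | seashore = 6 words.

6


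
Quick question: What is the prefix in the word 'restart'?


The word 'restart' = 're' (prefix) + 'start' (root). The prefix is 're'.

re


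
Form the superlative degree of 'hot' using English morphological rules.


Apply superlative formation (double final consonant, add -est): 'hot' -> 'hottest'.

hottest


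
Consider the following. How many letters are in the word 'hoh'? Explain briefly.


Spell out 'hoh' and number each letter: h(1), o(2), h(3). Total: 3 letters.

3


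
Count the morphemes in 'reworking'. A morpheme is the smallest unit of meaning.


Decomposition: re- (prefix) + work (root) + -ing (suffix) = 3 morpheme(s)

3 morphemes


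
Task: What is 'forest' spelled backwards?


Reverse 'forest' character by character: 'tserof'.

tserof


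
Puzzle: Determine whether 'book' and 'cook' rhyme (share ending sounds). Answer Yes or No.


Rime (stressed vowel + following sounds) of 'book': -ook = /ʊk/
Rime of 'cook': -ook = /ʊk/
/ʊk/ and /ʊk/ are the same ending sound, so the words rhyme.

Yes


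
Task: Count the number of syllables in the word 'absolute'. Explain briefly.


Break 'absolute' into syllables: ab-so-lute -> ab | so | lute = 3 syllables

3 syllables


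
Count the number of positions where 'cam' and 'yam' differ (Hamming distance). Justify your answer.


Alignment:
Position 1: 'c' vs 'y' = DIFFER
Position 2: 'a' vs 'a' = match
Position 3: 'm' vs 'm' = match
Total differences: 1

1


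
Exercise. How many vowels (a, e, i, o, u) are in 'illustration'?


Vowels in 'illustration': i, u, a, i, o = 5 vowels.

5


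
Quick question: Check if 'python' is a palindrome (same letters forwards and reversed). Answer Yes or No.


Forward: 'python'
Reversed: 'nohtyp'
They differ.

No


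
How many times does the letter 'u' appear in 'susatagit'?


Letter 'u' in 'susatagit': found at position(s) 2 = 1 occurrence(s).

1


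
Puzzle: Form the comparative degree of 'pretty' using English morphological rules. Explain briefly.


Apply comparative formation (consonant + y: change y to i, add -er): 'pretty' -> 'prettier'.

prettier


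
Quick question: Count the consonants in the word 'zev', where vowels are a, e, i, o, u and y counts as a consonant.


Consonants in 'zev': z, v = 2 consonants.

2


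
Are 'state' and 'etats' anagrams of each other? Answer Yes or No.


Sorted letters of 'state': 'aestt'
Sorted letters of 'etats': 'aestt'
They match.

Yes


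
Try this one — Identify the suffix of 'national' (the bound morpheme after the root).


The word 'national' = 'nation' (root) + '-al' (suffix). The suffix is '-al'.

al


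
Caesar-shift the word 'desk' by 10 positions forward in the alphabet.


Shift each letter by 10: d -> n, e -> o, s -> c, k -> u. Result: 'nocu'.

nocu


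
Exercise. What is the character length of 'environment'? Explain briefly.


Spell out 'environment' and number each letter: e(1), n(2), v(3), i(4), r(5), o(6), n(7), m(8), e(9), n(10), t(11). Total: 11 letters.

11


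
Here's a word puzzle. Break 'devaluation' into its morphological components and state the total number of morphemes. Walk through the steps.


Step 1: Identify prefix: 'de' (meaning: reverse/remove)
Step 2: Identify root: 'value'
Step 3: Identify suffix(es): 'ation'
Decomposition: de- (prefix: reverse/remove) + value (root) + -ation (suffix: act of)
Total morphemes: 3

3 morphemes (de- (prefix: reverse/remove) + value (root) + -ation (suffix: act of))


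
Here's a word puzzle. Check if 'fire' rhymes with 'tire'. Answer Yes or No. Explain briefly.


Rime (stressed vowel + following sounds) of 'fire': -ire = /aɪər/
Rime of 'tire': -ire = /aɪər/
/aɪər/ and /aɪər/ are the same ending sound, so the words rhyme.

Yes


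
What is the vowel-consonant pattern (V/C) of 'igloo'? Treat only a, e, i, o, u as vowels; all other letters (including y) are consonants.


Letter mapping: i = V, g = C, l = C, o = V, o = V.

VCCVV


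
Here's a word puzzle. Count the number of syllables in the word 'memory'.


Break 'memory' into syllables: mem-o-ry -> mem | o | ry = 3 syllables

3 syllables


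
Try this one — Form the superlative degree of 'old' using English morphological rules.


Apply superlative formation (add -est): 'old' -> 'oldest'.

oldest


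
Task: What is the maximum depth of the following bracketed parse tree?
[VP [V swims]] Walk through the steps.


Count bracket nesting levels:
'[' at pos 0: depth = 1
'[' at pos 4: depth = 2
Maximum depth reached: 2

2


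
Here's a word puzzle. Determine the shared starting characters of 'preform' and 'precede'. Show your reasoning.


Compare from the start: 3 characters match: 'pre'. Mismatch at position 4: 'f' vs 'c'.

pre


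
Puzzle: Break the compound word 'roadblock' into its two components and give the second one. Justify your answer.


Split 'roadblock' into 'road' + 'block'. The second part is 'block'.

block


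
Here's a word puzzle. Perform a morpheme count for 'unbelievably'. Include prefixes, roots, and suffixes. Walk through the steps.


Decomposition: un- (prefix) + believe (root) + -able (suffix) + -ly (suffix) = 4 morpheme(s)

4 morphemes


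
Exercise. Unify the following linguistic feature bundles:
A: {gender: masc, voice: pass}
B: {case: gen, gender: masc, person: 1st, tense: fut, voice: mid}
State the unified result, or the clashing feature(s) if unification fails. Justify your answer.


Compare features:
case: A=_ vs B=gen -> unified: gen
gender: A=masc vs B=masc -> unified: masc
person: A=_ vs B=1st -> unified: 1st
tense: A=_ vs B=fut -> unified: fut
voice: A=pass vs B=mid -> CLASH
Clash detected on feature 'voice' (pass vs mid); unification fails.

CLASH on 'voice' (pass vs mid)


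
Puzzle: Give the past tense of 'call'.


Apply rule: Add -ed. 'call' becomes 'called'.

called


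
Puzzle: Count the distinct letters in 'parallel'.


Unique letters in 'parallel': {a, e, l, p, r} = 5 distinct letters.

5


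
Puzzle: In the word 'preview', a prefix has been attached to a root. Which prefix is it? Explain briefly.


The word 'preview' = 'pre' (prefix) + 'view' (root). The prefix is 'pre'.

pre


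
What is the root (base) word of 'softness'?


Remove suffix '-ness' from 'softness' to get root 'soft'.

soft


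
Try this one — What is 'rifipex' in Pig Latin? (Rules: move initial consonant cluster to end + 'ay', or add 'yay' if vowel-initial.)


'rifipex': move consonant cluster 'r' to end and add 'ay': 'ifipexray'.

ifipexray


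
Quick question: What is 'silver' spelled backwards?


Reverse 'silver' character by character: 'revlis'.

revlis


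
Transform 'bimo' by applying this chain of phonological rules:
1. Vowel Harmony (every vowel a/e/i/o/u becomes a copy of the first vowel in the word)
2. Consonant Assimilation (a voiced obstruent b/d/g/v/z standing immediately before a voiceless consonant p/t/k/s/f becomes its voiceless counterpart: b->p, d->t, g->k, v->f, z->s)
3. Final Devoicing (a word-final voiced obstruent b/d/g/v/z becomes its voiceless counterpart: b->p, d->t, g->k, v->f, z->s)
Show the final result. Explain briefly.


Starting form: 'bimo'
Rule 1: Vowel Harmony: all vowels become 'i' (matching first vowel). 'bimo' -> 'bimi'
Rule 2: Consonant Assimilation: no voiced obstruent (b/d/g/v/z) stands immediately before a voiceless consonant (p/t/k/s/f). No change.
Rule 3: Final Devoicing: the word ends in the vowel 'i', not a consonant. No change.
Final form: 'bimi'

bimi


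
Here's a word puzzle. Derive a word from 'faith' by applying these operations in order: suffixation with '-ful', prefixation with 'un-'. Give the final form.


Step 1: Add suffix '-ful' to 'faith' = 'faithful'
Step 2: Add prefix 'un-' to 'faithful' = 'unfaithful'

unfaithful


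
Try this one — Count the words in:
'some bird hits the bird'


Split into words: some | bird | hits | the | bird = 5 words.

5


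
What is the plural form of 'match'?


Apply rule: Add -es (sibilant/fricative ending). 'match' becomes 'matches'.

matches


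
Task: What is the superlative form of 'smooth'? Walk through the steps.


Apply superlative formation (add -est): 'smooth' -> 'smoothest'.

smoothest


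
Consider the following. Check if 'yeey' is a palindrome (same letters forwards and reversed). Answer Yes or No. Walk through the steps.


Forward: 'yeey'
Reversed: 'yeey'
They are identical.

Yes


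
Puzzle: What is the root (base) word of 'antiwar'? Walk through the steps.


Remove prefix 'anti' from 'antiwar' to get root 'war'.

war


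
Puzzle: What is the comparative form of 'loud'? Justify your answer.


Apply comparative formation (add -er): 'loud' -> 'louder'.

louder


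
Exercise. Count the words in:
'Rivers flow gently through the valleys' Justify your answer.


Split into words: Rivers | flow | gently | through | the | valleys = 6 words.

6


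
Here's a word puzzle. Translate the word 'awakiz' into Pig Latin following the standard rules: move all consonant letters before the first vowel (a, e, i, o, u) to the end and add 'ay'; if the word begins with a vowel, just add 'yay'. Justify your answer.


'awakiz' starts with a vowel, so add 'yay': 'awakizyay'.

awakizyay


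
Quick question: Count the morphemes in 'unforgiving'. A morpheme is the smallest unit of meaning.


Decomposition: un- (prefix) + forgive (root) + -ing (suffix) = 3 morpheme(s)

3 morphemes


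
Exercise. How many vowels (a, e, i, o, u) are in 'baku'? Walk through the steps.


Vowels in 'baku': a, u = 2 vowels.

2


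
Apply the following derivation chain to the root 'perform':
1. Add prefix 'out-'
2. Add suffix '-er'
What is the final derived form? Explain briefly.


Step 1: Add prefix 'out-' to 'perform' = 'outperform'
Step 2: Add suffix '-er' to 'outperform' = 'outperformer'

outperformer
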